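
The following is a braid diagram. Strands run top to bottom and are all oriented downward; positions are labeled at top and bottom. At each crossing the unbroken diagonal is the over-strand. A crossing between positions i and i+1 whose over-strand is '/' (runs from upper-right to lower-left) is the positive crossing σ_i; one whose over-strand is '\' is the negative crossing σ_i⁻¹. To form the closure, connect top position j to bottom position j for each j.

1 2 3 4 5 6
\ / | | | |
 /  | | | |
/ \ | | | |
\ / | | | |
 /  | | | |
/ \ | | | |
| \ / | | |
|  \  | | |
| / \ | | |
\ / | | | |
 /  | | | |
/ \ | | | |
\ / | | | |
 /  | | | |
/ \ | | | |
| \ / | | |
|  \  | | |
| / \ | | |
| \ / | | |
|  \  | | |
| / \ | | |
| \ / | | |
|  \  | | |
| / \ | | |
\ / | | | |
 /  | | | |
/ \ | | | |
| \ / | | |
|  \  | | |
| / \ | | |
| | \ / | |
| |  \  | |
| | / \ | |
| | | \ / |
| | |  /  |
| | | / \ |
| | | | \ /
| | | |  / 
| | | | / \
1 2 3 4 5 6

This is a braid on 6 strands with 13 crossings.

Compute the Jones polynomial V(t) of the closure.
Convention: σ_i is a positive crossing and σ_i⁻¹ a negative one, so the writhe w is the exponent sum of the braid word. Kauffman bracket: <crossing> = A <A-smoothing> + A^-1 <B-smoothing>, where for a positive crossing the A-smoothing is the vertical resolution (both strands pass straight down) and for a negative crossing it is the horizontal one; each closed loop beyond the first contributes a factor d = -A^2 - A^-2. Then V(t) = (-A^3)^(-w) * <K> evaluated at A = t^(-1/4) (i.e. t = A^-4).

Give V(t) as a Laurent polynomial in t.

-t^5 + 3*t^4 - 6*t^3 + 9*t^2 - 11*t + 13 - 11*t^-1 + 9*t^-2 - 6*t^-3 + 3*t^-4 - t^-5

Derivation:
Reading the diagram top to bottom ('/'-over between positions i,i+1 = s_i, '\'-over = s_i^-1): braid word = s1 s1 s2^-1 s1 s1 s2^-1 s2^-1 s2^-1 s1 s2^-1 s3^-1 s4 s5.
The presented braid s1 s1 s2^-1 s1 s1 s2^-1 s2^-1 s2^-1 s1 s2^-1 s3^-1 s4 s5 on 6 strands reduces by inverse Markov moves (closure unchanged at each step):
  Destabilize: the word has the form β·s5 where s5 occurs only as the final letter (β ∈ B_5); drop it and the last strand → 5 strands.
  Destabilize: the word has the form β·s4 where s4 occurs only as the final letter (β ∈ B_4); drop it and the last strand → 4 strands.
  Destabilize: the word has the form β·s3^-1 where s3^-1 occurs only as the final letter (β ∈ B_3); drop it and the last strand → 3 strands.
Reduced to β = s1 s1 s2^-1 s1 s1 s2^-1 s2^-1 s2^-1 s1 s2^-1 on 3 strands, 10 crossings.
Compute on β:
Braid: s1 s1 s2^-1 s1 s1 s2^-1 s2^-1 s2^-1 s1 s2^-1 on 3 strands, 10 crossings.
Writhe w = (#positive) - (#negative) = 5 - 5 = 0.
State-sum expansion of <K>. There are 2^10 = 1024 states.
Each crossing splits two ways (0=vertical, 1=horizontal). The state's weight is A^(#A-smoothings - #B-smoothings) * d^(loops - 1).
Tabulate the states by total A-exponent and number of loops L (A-exp: L × count):
  A^10: L=6 ×1
  A^8: L=5 ×10
  A^6: L=4 ×43, L=6 ×2
  A^4: L=3 ×98, L=5 ×22
  A^2: L=2 ×121, L=4 ×83, L=6 ×6
  A^0: L=1 ×73, L=3 ×140, L=5 ×38, L=7 ×1
  A^-2: L=2 ×121, L=4 ×79, L=6 ×10
  A^-4: L=3 ×95, L=5 ×24, L=7 ×1
  A^-6: L=4 ×42, L=6 ×3
  A^-8: L=5 ×10
  A^-10: L=6 ×1
Each group contributes A^e * Σ count * d^(L-1):
Powers of d = -A^2 - A^-2: d^2 = A^4 + 2 + A^-4; d^3 = -A^6 - 3*A^2 - 3*A^-2 - A^-6; d^4 = A^8 + 4*A^4 + 6 + 4*A^-4 + A^-8; d^5 = -A^10 - 5*A^6 - 10*A^2 - 10*A^-2 - 5*A^-6 - A^-10; d^6 = A^12 + 6*A^8 + 15*A^4 + 20 + 15*A^-4 + 6*A^-8 + A^-12.
  A^10 * (d^5) = -A^20 - 5*A^16 - 10*A^12 - 10*A^8 - 5*A^4 - 1
  A^8 * (10*d^4) = 10*A^16 + 40*A^12 + 60*A^8 + 40*A^4 + 10
  A^6 * (43*d^3 + 2*d^5) = -2*A^16 - 53*A^12 - 149*A^8 - 149*A^4 - 53 - 2*A^-4
  A^4 * (98*d^2 + 22*d^4) = 22*A^12 + 186*A^8 + 328*A^4 + 186 + 22*A^-4
  A^2 * (121*d + 83*d^3 + 6*d^5) = -6*A^12 - 113*A^8 - 430*A^4 - 430 - 113*A^-4 - 6*A^-8
  A^0 * (73 + 140*d^2 + 38*d^4 + d^6) = A^12 + 44*A^8 + 307*A^4 + 601 + 307*A^-4 + 44*A^-8 + A^-12
  A^-2 * (121*d + 79*d^3 + 10*d^5) = -10*A^8 - 129*A^4 - 458 - 458*A^-4 - 129*A^-8 - 10*A^-12
  A^-4 * (95*d^2 + 24*d^4 + d^6) = A^8 + 30*A^4 + 206 + 354*A^-4 + 206*A^-8 + 30*A^-12 + A^-16
  A^-6 * (42*d^3 + 3*d^5) = -3*A^4 - 57 - 156*A^-4 - 156*A^-8 - 57*A^-12 - 3*A^-16
  A^-8 * (10*d^4) = 10 + 40*A^-4 + 60*A^-8 + 40*A^-12 + 10*A^-16
  A^-10 * (d^5) = -1 - 5*A^-4 - 10*A^-8 - 10*A^-12 - 5*A^-16 - A^-20
Summing the groups: <K> = -A^20 + 3*A^16 - 6*A^12 + 9*A^8 - 11*A^4 + 13 - 11*A^-4 + 9*A^-8 - 6*A^-12 + 3*A^-16 - A^-20
Normalise by the writhe: (-A^3)^(-w) = (-A^3)^(0) = 1, so f(A) = 1 * <K> = -A^20 + 3*A^16 - 6*A^12 + 9*A^8 - 11*A^4 + 13 - 11*A^-4 + 9*A^-8 - 6*A^-12 + 3*A^-16 - A^-20.
Substitute A = t^(-1/4), i.e. A^e → t^(-e/4): V(t) = -t^5 + 3*t^4 - 6*t^3 + 9*t^2 - 11*t + 13 - 11*t^-1 + 9*t^-2 - 6*t^-3 + 3*t^-4 - t^-5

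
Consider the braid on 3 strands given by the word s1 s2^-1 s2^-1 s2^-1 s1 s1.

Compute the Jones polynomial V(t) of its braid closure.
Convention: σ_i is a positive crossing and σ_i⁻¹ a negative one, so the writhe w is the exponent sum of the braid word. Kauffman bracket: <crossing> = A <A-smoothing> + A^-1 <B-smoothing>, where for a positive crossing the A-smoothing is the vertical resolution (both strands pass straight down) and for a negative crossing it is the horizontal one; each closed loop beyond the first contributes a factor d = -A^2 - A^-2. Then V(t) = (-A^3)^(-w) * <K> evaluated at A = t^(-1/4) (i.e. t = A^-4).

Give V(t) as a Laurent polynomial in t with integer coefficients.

Braid: s1 s2^-1 s2^-1 s2^-1 s1 s1 on 3 strands, 6 crossings.
Writhe w = (#positive) - (#negative) = 3 - 3 = 0.
Computing the Kauffman bracket via state sum. There are 2^6 = 64 states.
Smooth each crossing (0=||, 1=⌣⌢); contribution A^(Σ sign_k(1-2s_k)) * d^(L-1).
Tabulate the states by total A-exponent and number of loops L (A-exp: L × count):
  A^6: L=4 ×1
  A^4: L=3 ×6
  A^2: L=2 ×12, L=4 ×3
  A^0: L=1 ×9, L=3 ×10, L=5 ×1
  A^-2: L=2 ×12, L=4 ×3
  A^-4: L=3 ×6
  A^-6: L=4 ×1
Each group contributes A^e * Σ count * d^(L-1):
Powers of d = -A^2 - A^-2: d^2 = A^4 + 2 + A^-4; d^3 = -A^6 - 3*A^2 - 3*A^-2 - A^-6; d^4 = A^8 + 4*A^4 + 6 + 4*A^-4 + A^-8.
  A^6 * (d^3) = -A^12 - 3*A^8 - 3*A^4 - 1
  A^4 * (6*d^2) = 6*A^8 + 12*A^4 + 6
  A^2 * (12*d + 3*d^3) = -3*A^8 - 21*A^4 - 21 - 3*A^-4
  A^0 * (9 + 10*d^2 + d^4) = A^8 + 14*A^4 + 35 + 14*A^-4 + A^-8
  A^-2 * (12*d + 3*d^3) = -3*A^4 - 21 - 21*A^-4 - 3*A^-8
  A^-4 * (6*d^2) = 6 + 12*A^-4 + 6*A^-8
  A^-6 * (d^3) = -1 - 3*A^-4 - 3*A^-8 - A^-12
Summing the groups: <K> = -A^12 + A^8 - A^4 + 3 - A^-4 + A^-8 - A^-12
Normalise by the writhe: (-A^3)^(-w) = (-A^3)^(0) = 1, so f(A) = 1 * <K> = -A^12 + A^8 - A^4 + 3 - A^-4 + A^-8 - A^-12.
Substitute A = t^(-1/4), i.e. A^e → t^(-e/4): V(t) = -t^3 + t^2 - t + 3 - t^-1 + t^-2 - t^-3

Answer: -t^3 + t^2 - t + 3 - t^-1 + t^-2 - t^-3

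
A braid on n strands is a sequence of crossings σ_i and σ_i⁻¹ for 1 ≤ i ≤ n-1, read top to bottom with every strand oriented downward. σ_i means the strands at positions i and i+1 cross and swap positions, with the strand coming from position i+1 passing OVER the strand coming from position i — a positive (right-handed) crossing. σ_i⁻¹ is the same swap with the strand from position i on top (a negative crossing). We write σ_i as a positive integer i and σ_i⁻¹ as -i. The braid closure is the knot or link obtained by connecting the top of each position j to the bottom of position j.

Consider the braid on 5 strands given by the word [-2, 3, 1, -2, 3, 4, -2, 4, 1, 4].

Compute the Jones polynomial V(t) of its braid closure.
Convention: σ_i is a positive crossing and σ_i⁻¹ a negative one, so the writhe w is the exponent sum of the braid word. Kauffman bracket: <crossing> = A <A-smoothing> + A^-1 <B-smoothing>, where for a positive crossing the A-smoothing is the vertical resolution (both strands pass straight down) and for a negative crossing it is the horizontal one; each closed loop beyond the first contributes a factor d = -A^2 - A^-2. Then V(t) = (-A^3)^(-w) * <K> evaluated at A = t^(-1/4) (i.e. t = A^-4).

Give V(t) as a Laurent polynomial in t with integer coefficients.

Braid: s2^-1 s3 s1 s2^-1 s3 s4 s2^-1 s4 s1 s4 on 5 strands, 10 crossings.
Writhe w = (#positive) - (#negative) = 7 - 3 = 4.
State-sum expansion of <K>. There are 2^10 = 1024 states.
Smooth each crossing (0=||, 1=⌣⌢); contribution A^(Σ sign_k(1-2s_k)) * d^(L-1).
Tabulate the states by total A-exponent and number of loops L (A-exp: L × count):
  A^10: L=6 ×1
  A^8: L=5 ×10
  A^6: L=4 ×42, L=6 ×3
  A^4: L=3 ×95, L=5 ×24, L=7 ×1
  A^2: L=2 ×117, L=4 ×86, L=6 ×7
  A^0: L=1 ×63, L=3 ×157, L=5 ×32
  A^-2: L=2 ×120, L=4 ×87, L=6 ×3
  A^-4: L=3 ×99, L=5 ×21
  A^-6: L=4 ×43, L=6 ×2
  A^-8: L=5 ×10
  A^-10: L=6 ×1
Each group contributes A^e * Σ count * d^(L-1):
Powers of d = -A^2 - A^-2: d^2 = A^4 + 2 + A^-4; d^3 = -A^6 - 3*A^2 - 3*A^-2 - A^-6; d^4 = A^8 + 4*A^4 + 6 + 4*A^-4 + A^-8; d^5 = -A^10 - 5*A^6 - 10*A^2 - 10*A^-2 - 5*A^-6 - A^-10; d^6 = A^12 + 6*A^8 + 15*A^4 + 20 + 15*A^-4 + 6*A^-8 + A^-12.
  A^10 * (d^5) = -A^20 - 5*A^16 - 10*A^12 - 10*A^8 - 5*A^4 - 1
  A^8 * (10*d^4) = 10*A^16 + 40*A^12 + 60*A^8 + 40*A^4 + 10
  A^6 * (42*d^3 + 3*d^5) = -3*A^16 - 57*A^12 - 156*A^8 - 156*A^4 - 57 - 3*A^-4
  A^4 * (95*d^2 + 24*d^4 + d^6) = A^16 + 30*A^12 + 206*A^8 + 354*A^4 + 206 + 30*A^-4 + A^-8
  A^2 * (117*d + 86*d^3 + 7*d^5) = -7*A^12 - 121*A^8 - 445*A^4 - 445 - 121*A^-4 - 7*A^-8
  A^0 * (63 + 157*d^2 + 32*d^4) = 32*A^8 + 285*A^4 + 569 + 285*A^-4 + 32*A^-8
  A^-2 * (120*d + 87*d^3 + 3*d^5) = -3*A^8 - 102*A^4 - 411 - 411*A^-4 - 102*A^-8 - 3*A^-12
  A^-4 * (99*d^2 + 21*d^4) = 21*A^4 + 183 + 324*A^-4 + 183*A^-8 + 21*A^-12
  A^-6 * (43*d^3 + 2*d^5) = -2*A^4 - 53 - 149*A^-4 - 149*A^-8 - 53*A^-12 - 2*A^-16
  A^-8 * (10*d^4) = 10 + 40*A^-4 + 60*A^-8 + 40*A^-12 + 10*A^-16
  A^-10 * (d^5) = -1 - 5*A^-4 - 10*A^-8 - 10*A^-12 - 5*A^-16 - A^-20
Summing the groups: <K> = -A^20 + 3*A^16 - 4*A^12 + 8*A^8 - 10*A^4 + 10 - 10*A^-4 + 8*A^-8 - 5*A^-12 + 3*A^-16 - A^-20
Normalise by the writhe: (-A^3)^(-w) = (-A^3)^(-4) = A^-12, so f(A) = A^-12 * <K> = -A^8 + 3*A^4 - 4 + 8*A^-4 - 10*A^-8 + 10*A^-12 - 10*A^-16 + 8*A^-20 - 5*A^-24 + 3*A^-28 - A^-32.
Substitute A = t^(-1/4), i.e. A^e → t^(-e/4): V(t) = -t^8 + 3*t^7 - 5*t^6 + 8*t^5 - 10*t^4 + 10*t^3 - 10*t^2 + 8*t - 4 + 3*t^-1 - t^-2

Answer: -t^8 + 3*t^7 - 5*t^6 + 8*t^5 - 10*t^4 + 10*t^3 - 10*t^2 + 8*t - 4 + 3*t^-1 - t^-2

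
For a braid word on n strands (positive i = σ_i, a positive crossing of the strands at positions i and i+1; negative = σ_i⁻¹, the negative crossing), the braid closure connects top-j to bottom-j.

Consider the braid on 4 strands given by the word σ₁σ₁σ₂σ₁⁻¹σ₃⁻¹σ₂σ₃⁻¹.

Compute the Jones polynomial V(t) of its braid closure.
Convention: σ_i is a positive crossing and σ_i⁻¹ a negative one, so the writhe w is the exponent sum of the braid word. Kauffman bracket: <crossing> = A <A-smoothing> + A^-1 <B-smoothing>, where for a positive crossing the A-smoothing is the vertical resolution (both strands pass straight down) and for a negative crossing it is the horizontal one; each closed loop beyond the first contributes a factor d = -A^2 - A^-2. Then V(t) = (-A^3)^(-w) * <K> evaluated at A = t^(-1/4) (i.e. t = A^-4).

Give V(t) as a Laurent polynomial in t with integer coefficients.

Braid: s1 s1 s2 s1^-1 s3^-1 s2 s3^-1 on 4 strands, 7 crossings.
Writhe w = (#positive) - (#negative) = 4 - 3 = 1.
Computing the Kauffman bracket via state sum. There are 2^7 = 128 states.
Smooth each crossing (0=||, 1=⌣⌢); contribution A^(Σ sign_k(1-2s_k)) * d^(L-1).
Tabulate the states by total A-exponent and number of loops L (A-exp: L × count):
  A^7: L=3 ×1
  A^5: L=2 ×4, L=4 ×3
  A^3: L=1 ×5, L=3 ×15, L=5 ×1
  A^1: L=2 ×27, L=4 ×8
  A^-1: L=1 ×14, L=3 ×20, L=5 ×1
  A^-3: L=2 ×17, L=4 ×4
  A^-5: L=3 ×7
  A^-7: L=4 ×1
Each group contributes A^e * Σ count * d^(L-1):
Powers of d = -A^2 - A^-2: d^2 = A^4 + 2 + A^-4; d^3 = -A^6 - 3*A^2 - 3*A^-2 - A^-6; d^4 = A^8 + 4*A^4 + 6 + 4*A^-4 + A^-8.
  A^7 * (d^2) = A^11 + 2*A^7 + A^3
  A^5 * (4*d + 3*d^3) = -3*A^11 - 13*A^7 - 13*A^3 - 3*A^-1
  A^3 * (5 + 15*d^2 + d^4) = A^11 + 19*A^7 + 41*A^3 + 19*A^-1 + A^-5
  A^1 * (27*d + 8*d^3) = -8*A^7 - 51*A^3 - 51*A^-1 - 8*A^-5
  A^-1 * (14 + 20*d^2 + d^4) = A^7 + 24*A^3 + 60*A^-1 + 24*A^-5 + A^-9
  A^-3 * (17*d + 4*d^3) = -4*A^3 - 29*A^-1 - 29*A^-5 - 4*A^-9
  A^-5 * (7*d^2) = 7*A^-1 + 14*A^-5 + 7*A^-9
  A^-7 * (d^3) = -A^-1 - 3*A^-5 - 3*A^-9 - A^-13
Summing the groups: <K> = -A^11 + A^7 - 2*A^3 + 2*A^-1 - A^-5 + A^-9 - A^-13
Normalise by the writhe: (-A^3)^(-w) = (-A^3)^(-1) = -A^-3, so f(A) = -A^-3 * <K> = A^8 - A^4 + 2 - 2*A^-4 + A^-8 - A^-12 + A^-16.
Substitute A = t^(-1/4), i.e. A^e → t^(-e/4): V(t) = t^4 - t^3 + t^2 - 2*t + 2 - t^-1 + t^-2

Answer: t^4 - t^3 + t^2 - 2*t + 2 - t^-1 + t^-2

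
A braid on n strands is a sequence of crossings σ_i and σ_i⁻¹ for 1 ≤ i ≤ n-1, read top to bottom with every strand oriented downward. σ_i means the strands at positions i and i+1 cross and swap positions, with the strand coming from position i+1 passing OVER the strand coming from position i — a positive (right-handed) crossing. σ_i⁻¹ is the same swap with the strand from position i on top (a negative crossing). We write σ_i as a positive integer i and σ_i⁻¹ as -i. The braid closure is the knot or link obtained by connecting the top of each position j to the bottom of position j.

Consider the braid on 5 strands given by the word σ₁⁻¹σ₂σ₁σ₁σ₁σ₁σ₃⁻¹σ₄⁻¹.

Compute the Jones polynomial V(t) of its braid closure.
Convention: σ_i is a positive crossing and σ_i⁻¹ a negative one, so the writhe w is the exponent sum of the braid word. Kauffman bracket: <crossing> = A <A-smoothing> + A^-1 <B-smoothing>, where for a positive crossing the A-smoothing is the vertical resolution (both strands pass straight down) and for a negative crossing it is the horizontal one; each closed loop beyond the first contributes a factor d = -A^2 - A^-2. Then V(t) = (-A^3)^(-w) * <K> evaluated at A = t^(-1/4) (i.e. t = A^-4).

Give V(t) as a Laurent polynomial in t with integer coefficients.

-t^4 + t^3 + t

Derivation:
The presented braid s1^-1 s2 s1 s1 s1 s1 s3^-1 s4^-1 on 5 strands reduces by inverse Markov moves (closure unchanged at each step):
  Destabilize: the word has the form β·s4^-1 where s4^-1 occurs only as the final letter (β ∈ B_4); drop it and the last strand → 4 strands.
  Destabilize: the word has the form β·s3^-1 where s3^-1 occurs only as the final letter (β ∈ B_3); drop it and the last strand → 3 strands.
Reduced to β = s1^-1 s2 s1 s1 s1 s1 on 3 strands, 6 crossings.
Compute on β:
Braid: s1^-1 s2 s1 s1 s1 s1 on 3 strands, 6 crossings.
Writhe w = (#positive) - (#negative) = 5 - 1 = 4.
Computing the Kauffman bracket via state sum. There are 2^6 = 64 states.
Smooth each crossing (0=||, 1=⌣⌢); contribution A^(Σ sign_k(1-2s_k)) * d^(L-1).
Tabulate the states by total A-exponent and number of loops L (A-exp: L × count):
  A^6: L=2 ×1
  A^4: L=1 ×1, L=3 ×5
  A^2: L=2 ×9, L=4 ×6
  A^0: L=1 ×4, L=3 ×12, L=5 ×4
  A^-2: L=2 ×6, L=4 ×8, L=6 ×1
  A^-4: L=3 ×4, L=5 ×2
  A^-6: L=4 ×1
Each group contributes A^e * Σ count * d^(L-1):
Powers of d = -A^2 - A^-2: d^2 = A^4 + 2 + A^-4; d^3 = -A^6 - 3*A^2 - 3*A^-2 - A^-6; d^4 = A^8 + 4*A^4 + 6 + 4*A^-4 + A^-8; d^5 = -A^10 - 5*A^6 - 10*A^2 - 10*A^-2 - 5*A^-6 - A^-10.
  A^6 * (d) = -A^8 - A^4
  A^4 * (1 + 5*d^2) = 5*A^8 + 11*A^4 + 5
  A^2 * (9*d + 6*d^3) = -6*A^8 - 27*A^4 - 27 - 6*A^-4
  A^0 * (4 + 12*d^2 + 4*d^4) = 4*A^8 + 28*A^4 + 52 + 28*A^-4 + 4*A^-8
  A^-2 * (6*d + 8*d^3 + d^5) = -A^8 - 13*A^4 - 40 - 40*A^-4 - 13*A^-8 - A^-12
  A^-4 * (4*d^2 + 2*d^4) = 2*A^4 + 12 + 20*A^-4 + 12*A^-8 + 2*A^-12
  A^-6 * (d^3) = -1 - 3*A^-4 - 3*A^-8 - A^-12
Summing the groups: <K> = A^8 + 1 - A^-4
Normalise by the writhe: (-A^3)^(-w) = (-A^3)^(-4) = A^-12, so f(A) = A^-12 * <K> = A^-4 + A^-12 - A^-16.
Substitute A = t^(-1/4), i.e. A^e → t^(-e/4): V(t) = -t^4 + t^3 + t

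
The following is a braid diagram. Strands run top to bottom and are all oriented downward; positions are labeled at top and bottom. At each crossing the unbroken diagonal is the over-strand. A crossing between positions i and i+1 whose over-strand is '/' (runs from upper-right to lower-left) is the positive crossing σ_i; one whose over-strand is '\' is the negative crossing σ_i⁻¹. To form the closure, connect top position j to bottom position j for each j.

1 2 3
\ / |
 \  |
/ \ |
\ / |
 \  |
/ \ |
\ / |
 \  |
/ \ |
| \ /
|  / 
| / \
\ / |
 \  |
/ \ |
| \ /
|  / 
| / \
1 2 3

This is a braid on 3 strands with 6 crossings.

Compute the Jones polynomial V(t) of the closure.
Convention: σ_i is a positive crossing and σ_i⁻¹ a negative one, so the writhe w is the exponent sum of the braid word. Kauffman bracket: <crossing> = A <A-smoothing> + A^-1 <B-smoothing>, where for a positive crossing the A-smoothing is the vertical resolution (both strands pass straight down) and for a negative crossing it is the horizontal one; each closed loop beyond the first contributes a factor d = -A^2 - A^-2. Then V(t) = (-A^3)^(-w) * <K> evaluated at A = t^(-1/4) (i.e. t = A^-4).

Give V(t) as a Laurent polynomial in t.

t - 1 + 2*t^-1 - 2*t^-2 + 2*t^-3 - 2*t^-4 + t^-5

Derivation:
Reading the diagram top to bottom ('/'-over between positions i,i+1 = s_i, '\'-over = s_i^-1): braid word = s1^-1 s1^-1 s1^-1 s2 s1^-1 s2.
Braid: s1^-1 s1^-1 s1^-1 s2 s1^-1 s2 on 3 strands, 6 crossings.
Writhe w = (#positive) - (#negative) = 2 - 4 = -2.
Computing the Kauffman bracket via state sum. There are 2^6 = 64 states.
For each crossing: s=0 is the vertical smoothing, s=1 horizontal. Crossing k contributes A^(sign_k * (1 - 2*s_k)); loop factor d = -A^2 - A^-2.
Tabulate the states by total A-exponent and number of loops L (A-exp: L × count):
  A^6: L=5 ×1
  A^4: L=4 ×6
  A^2: L=3 ×15
  A^0: L=2 ×19, L=4 ×1
  A^-2: L=1 ×11, L=3 ×4
  A^-4: L=2 ×6
  A^-6: L=3 ×1
Each group contributes A^e * Σ count * d^(L-1):
Powers of d = -A^2 - A^-2: d^2 = A^4 + 2 + A^-4; d^3 = -A^6 - 3*A^2 - 3*A^-2 - A^-6; d^4 = A^8 + 4*A^4 + 6 + 4*A^-4 + A^-8.
  A^6 * (d^4) = A^14 + 4*A^10 + 6*A^6 + 4*A^2 + A^-2
  A^4 * (6*d^3) = -6*A^10 - 18*A^6 - 18*A^2 - 6*A^-2
  A^2 * (15*d^2) = 15*A^6 + 30*A^2 + 15*A^-2
  A^0 * (19*d + d^3) = -A^6 - 22*A^2 - 22*A^-2 - A^-6
  A^-2 * (11 + 4*d^2) = 4*A^2 + 19*A^-2 + 4*A^-6
  A^-4 * (6*d) = -6*A^-2 - 6*A^-6
  A^-6 * (d^2) = A^-2 + 2*A^-6 + A^-10
Summing the groups: <K> = A^14 - 2*A^10 + 2*A^6 - 2*A^2 + 2*A^-2 - A^-6 + A^-10
Normalise by the writhe: (-A^3)^(-w) = (-A^3)^(2) = A^6, so f(A) = A^6 * <K> = A^20 - 2*A^16 + 2*A^12 - 2*A^8 + 2*A^4 - 1 + A^-4.
Substitute A = t^(-1/4), i.e. A^e → t^(-e/4): V(t) = t - 1 + 2*t^-1 - 2*t^-2 + 2*t^-3 - 2*t^-4 + t^-5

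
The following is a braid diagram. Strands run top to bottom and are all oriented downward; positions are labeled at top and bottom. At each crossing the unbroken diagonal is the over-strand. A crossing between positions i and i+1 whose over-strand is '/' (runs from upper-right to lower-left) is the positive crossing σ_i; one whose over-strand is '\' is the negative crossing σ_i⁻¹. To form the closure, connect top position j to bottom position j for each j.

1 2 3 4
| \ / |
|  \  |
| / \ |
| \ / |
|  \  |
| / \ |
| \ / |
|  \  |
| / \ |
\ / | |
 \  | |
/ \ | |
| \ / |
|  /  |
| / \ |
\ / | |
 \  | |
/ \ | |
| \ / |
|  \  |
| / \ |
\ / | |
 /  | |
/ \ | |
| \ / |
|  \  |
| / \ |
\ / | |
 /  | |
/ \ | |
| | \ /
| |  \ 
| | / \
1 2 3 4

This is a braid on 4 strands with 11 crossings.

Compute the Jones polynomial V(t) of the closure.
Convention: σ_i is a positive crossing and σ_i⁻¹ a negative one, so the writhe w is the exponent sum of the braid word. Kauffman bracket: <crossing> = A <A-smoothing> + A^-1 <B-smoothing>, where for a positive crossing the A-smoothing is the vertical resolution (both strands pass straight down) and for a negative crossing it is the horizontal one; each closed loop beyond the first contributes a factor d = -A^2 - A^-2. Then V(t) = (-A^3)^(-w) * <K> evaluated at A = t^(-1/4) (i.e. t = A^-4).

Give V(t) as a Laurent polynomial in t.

Reading the diagram top to bottom ('/'-over between positions i,i+1 = s_i, '\'-over = s_i^-1): braid word = s2^-1 s2^-1 s2^-1 s1^-1 s2 s1^-1 s2^-1 s1 s2^-1 s1 s3^-1.
The presented braid s2^-1 s2^-1 s2^-1 s1^-1 s2 s1^-1 s2^-1 s1 s2^-1 s1 s3^-1 on 4 strands reduces by inverse Markov moves (closure unchanged at each step):
  Destabilize: the word has the form β·s3^-1 where s3^-1 occurs only as the final letter (β ∈ B_3); drop it and the last strand → 3 strands.
Reduced to β = s2^-1 s2^-1 s2^-1 s1^-1 s2 s1^-1 s2^-1 s1 s2^-1 s1 on 3 strands, 10 crossings.
Compute on β:
Braid: s2^-1 s2^-1 s2^-1 s1^-1 s2 s1^-1 s2^-1 s1 s2^-1 s1 on 3 strands, 10 crossings.
Writhe w = (#positive) - (#negative) = 3 - 7 = -4.
Computing the Kauffman bracket via state sum. There are 2^10 = 1024 states.
For each crossing: s=0 is the vertical smoothing, s=1 horizontal. Crossing k contributes A^(sign_k * (1 - 2*s_k)); loop factor d = -A^2 - A^-2.
Tabulate the states by total A-exponent and number of loops L (A-exp: L × count):
  A^10: L=6 ×1
  A^8: L=5 ×10
  A^6: L=4 ×41, L=6 ×4
  A^4: L=3 ×88, L=5 ×31, L=7 ×1
  A^2: L=2 ×102, L=4 ×99, L=6 ×9
  A^0: L=1 ×54, L=3 ×162, L=5 ×36
  A^-2: L=2 ×134, L=4 ×74, L=6 ×2
  A^-4: L=1 ×30, L=3 ×82, L=5 ×8
  A^-6: L=2 ×32, L=4 ×13
  A^-8: L=1 ×3, L=3 ×7
  A^-10: L=2 ×1
Each group contributes A^e * Σ count * d^(L-1):
Powers of d = -A^2 - A^-2: d^2 = A^4 + 2 + A^-4; d^3 = -A^6 - 3*A^2 - 3*A^-2 - A^-6; d^4 = A^8 + 4*A^4 + 6 + 4*A^-4 + A^-8; d^5 = -A^10 - 5*A^6 - 10*A^2 - 10*A^-2 - 5*A^-6 - A^-10; d^6 = A^12 + 6*A^8 + 15*A^4 + 20 + 15*A^-4 + 6*A^-8 + A^-12.
  A^10 * (d^5) = -A^20 - 5*A^16 - 10*A^12 - 10*A^8 - 5*A^4 - 1
  A^8 * (10*d^4) = 10*A^16 + 40*A^12 + 60*A^8 + 40*A^4 + 10
  A^6 * (41*d^3 + 4*d^5) = -4*A^16 - 61*A^12 - 163*A^8 - 163*A^4 - 61 - 4*A^-4
  A^4 * (88*d^2 + 31*d^4 + d^6) = A^16 + 37*A^12 + 227*A^8 + 382*A^4 + 227 + 37*A^-4 + A^-8
  A^2 * (102*d + 99*d^3 + 9*d^5) = -9*A^12 - 144*A^8 - 489*A^4 - 489 - 144*A^-4 - 9*A^-8
  A^0 * (54 + 162*d^2 + 36*d^4) = 36*A^8 + 306*A^4 + 594 + 306*A^-4 + 36*A^-8
  A^-2 * (134*d + 74*d^3 + 2*d^5) = -2*A^8 - 84*A^4 - 376 - 376*A^-4 - 84*A^-8 - 2*A^-12
  A^-4 * (30 + 82*d^2 + 8*d^4) = 8*A^4 + 114 + 242*A^-4 + 114*A^-8 + 8*A^-12
  A^-6 * (32*d + 13*d^3) = -13 - 71*A^-4 - 71*A^-8 - 13*A^-12
  A^-8 * (3 + 7*d^2) = 7*A^-4 + 17*A^-8 + 7*A^-12
  A^-10 * (d) = -A^-8 - A^-12
Summing the groups: <K> = -A^20 + 2*A^16 - 3*A^12 + 4*A^8 - 5*A^4 + 5 - 3*A^-4 + 3*A^-8 - A^-12
Normalise by the writhe: (-A^3)^(-w) = (-A^3)^(4) = A^12, so f(A) = A^12 * <K> = -A^32 + 2*A^28 - 3*A^24 + 4*A^20 - 5*A^16 + 5*A^12 - 3*A^8 + 3*A^4 - 1.
Substitute A = t^(-1/4), i.e. A^e → t^(-e/4): V(t) = -1 + 3*t^-1 - 3*t^-2 + 5*t^-3 - 5*t^-4 + 4*t^-5 - 3*t^-6 + 2*t^-7 - t^-8

Answer: -1 + 3*t^-1 - 3*t^-2 + 5*t^-3 - 5*t^-4 + 4*t^-5 - 3*t^-6 + 2*t^-7 - t^-8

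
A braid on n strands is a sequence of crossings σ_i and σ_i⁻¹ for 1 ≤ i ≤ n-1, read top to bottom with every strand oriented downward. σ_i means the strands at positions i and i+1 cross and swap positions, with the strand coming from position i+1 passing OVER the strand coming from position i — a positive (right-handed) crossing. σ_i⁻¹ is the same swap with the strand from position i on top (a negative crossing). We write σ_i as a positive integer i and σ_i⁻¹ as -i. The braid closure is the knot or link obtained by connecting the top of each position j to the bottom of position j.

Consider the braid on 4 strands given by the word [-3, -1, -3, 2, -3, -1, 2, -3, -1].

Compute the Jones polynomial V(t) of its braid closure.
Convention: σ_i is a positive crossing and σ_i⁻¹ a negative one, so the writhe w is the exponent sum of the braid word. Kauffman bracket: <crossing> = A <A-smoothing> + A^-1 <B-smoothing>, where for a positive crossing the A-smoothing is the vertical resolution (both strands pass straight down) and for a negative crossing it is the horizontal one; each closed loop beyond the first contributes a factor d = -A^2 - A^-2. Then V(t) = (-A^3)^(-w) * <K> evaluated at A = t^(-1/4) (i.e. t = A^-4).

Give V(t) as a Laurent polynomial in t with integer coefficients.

1 - 2*t^-1 + 4*t^-2 - 5*t^-3 + 7*t^-4 - 7*t^-5 + 6*t^-6 - 5*t^-7 + 3*t^-8 - t^-9

Derivation:
Braid: s3^-1 s1^-1 s3^-1 s2 s3^-1 s1^-1 s2 s3^-1 s1^-1 on 4 strands, 9 crossings.
Writhe w = (#positive) - (#negative) = 2 - 7 = -5.
Enumerate smoothing states for the bracket polynomial. There are 2^9 = 512 states.
For each crossing: s=0 is the vertical smoothing, s=1 horizontal. Crossing k contributes A^(sign_k * (1 - 2*s_k)); loop factor d = -A^2 - A^-2.
Tabulate the states by total A-exponent and number of loops L (A-exp: L × count):
  A^9: L=7 ×1
  A^7: L=6 ×9
  A^5: L=5 ×36
  A^3: L=4 ×83, L=6 ×1
  A^1: L=3 ×118, L=5 ×8
  A^-1: L=2 ×100, L=4 ×26
  A^-3: L=1 ×41, L=3 ×42, L=5 ×1
  A^-5: L=2 ×31, L=4 ×5
  A^-7: L=3 ×9
  A^-9: L=4 ×1
Each group contributes A^e * Σ count * d^(L-1):
Powers of d = -A^2 - A^-2: d^2 = A^4 + 2 + A^-4; d^3 = -A^6 - 3*A^2 - 3*A^-2 - A^-6; d^4 = A^8 + 4*A^4 + 6 + 4*A^-4 + A^-8; d^5 = -A^10 - 5*A^6 - 10*A^2 - 10*A^-2 - 5*A^-6 - A^-10; d^6 = A^12 + 6*A^8 + 15*A^4 + 20 + 15*A^-4 + 6*A^-8 + A^-12.
  A^9 * (d^6) = A^21 + 6*A^17 + 15*A^13 + 20*A^9 + 15*A^5 + 6*A + A^-3
  A^7 * (9*d^5) = -9*A^17 - 45*A^13 - 90*A^9 - 90*A^5 - 45*A - 9*A^-3
  A^5 * (36*d^4) = 36*A^13 + 144*A^9 + 216*A^5 + 144*A + 36*A^-3
  A^3 * (83*d^3 + d^5) = -A^13 - 88*A^9 - 259*A^5 - 259*A - 88*A^-3 - A^-7
  A^1 * (118*d^2 + 8*d^4) = 8*A^9 + 150*A^5 + 284*A + 150*A^-3 + 8*A^-7
  A^-1 * (100*d + 26*d^3) = -26*A^5 - 178*A - 178*A^-3 - 26*A^-7
  A^-3 * (41 + 42*d^2 + d^4) = A^5 + 46*A + 131*A^-3 + 46*A^-7 + A^-11
  A^-5 * (31*d + 5*d^3) = -5*A - 46*A^-3 - 46*A^-7 - 5*A^-11
  A^-7 * (9*d^2) = 9*A^-3 + 18*A^-7 + 9*A^-11
  A^-9 * (d^3) = -A^-3 - 3*A^-7 - 3*A^-11 - A^-15
Summing the groups: <K> = A^21 - 3*A^17 + 5*A^13 - 6*A^9 + 7*A^5 - 7*A + 5*A^-3 - 4*A^-7 + 2*A^-11 - A^-15
Normalise by the writhe: (-A^3)^(-w) = (-A^3)^(5) = -A^15, so f(A) = -A^15 * <K> = -A^36 + 3*A^32 - 5*A^28 + 6*A^24 - 7*A^20 + 7*A^16 - 5*A^12 + 4*A^8 - 2*A^4 + 1.
Substitute A = t^(-1/4), i.e. A^e → t^(-e/4): V(t) = 1 - 2*t^-1 + 4*t^-2 - 5*t^-3 + 7*t^-4 - 7*t^-5 + 6*t^-6 - 5*t^-7 + 3*t^-8 - t^-9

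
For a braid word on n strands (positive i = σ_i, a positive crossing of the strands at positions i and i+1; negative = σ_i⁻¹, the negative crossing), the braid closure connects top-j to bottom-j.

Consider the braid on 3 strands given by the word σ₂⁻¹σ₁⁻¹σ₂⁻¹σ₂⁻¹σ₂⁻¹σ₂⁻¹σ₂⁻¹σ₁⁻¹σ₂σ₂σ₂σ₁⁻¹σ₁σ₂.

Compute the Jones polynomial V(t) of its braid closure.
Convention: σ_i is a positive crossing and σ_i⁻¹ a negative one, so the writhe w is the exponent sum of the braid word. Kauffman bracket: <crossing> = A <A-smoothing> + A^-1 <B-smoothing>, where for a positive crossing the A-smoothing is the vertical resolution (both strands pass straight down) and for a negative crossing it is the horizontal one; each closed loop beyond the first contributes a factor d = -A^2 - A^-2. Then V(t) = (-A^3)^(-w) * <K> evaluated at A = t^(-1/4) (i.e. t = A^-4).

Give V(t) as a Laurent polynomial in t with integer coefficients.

The presented braid s2^-1 s1^-1 s2^-1 s2^-1 s2^-1 s2^-1 s2^-1 s1^-1 s2 s2 s2 s1^-1 s1 s2 on 3 strands reduces by inverse Markov moves (closure unchanged at each step):
  Deconjugate: the word is γ·β·γ⁻¹ with γ = s2^-1 s1^-1 (prefix) and γ⁻¹ = s1 s2 (suffix); strip both.
Reduced to β = s2^-1 s2^-1 s2^-1 s2^-1 s2^-1 s1^-1 s2 s2 s2 s1^-1 on 3 strands, 10 crossings.
Compute on β:
Braid: s2^-1 s2^-1 s2^-1 s2^-1 s2^-1 s1^-1 s2 s2 s2 s1^-1 on 3 strands, 10 crossings.
Writhe w = (#positive) - (#negative) = 3 - 7 = -4.
Enumerate smoothing states for the bracket polynomial. There are 2^10 = 1024 states.
For each crossing: s=0 is the vertical smoothing, s=1 horizontal. Crossing k contributes A^(sign_k * (1 - 2*s_k)); loop factor d = -A^2 - A^-2.
Tabulate the states by total A-exponent and number of loops L (A-exp: L × count):
  A^10: L=6 ×1
  A^8: L=5 ×10
  A^6: L=4 ×35, L=6 ×10
  A^4: L=3 ×60, L=5 ×50, L=7 ×10
  A^2: L=2 ×55, L=4 ×100, L=6 ×50, L=8 ×5
  A^0: L=1 ×25, L=3 ×101, L=5 ×100, L=7 ×25, L=9 ×1
  A^-2: L=2 ×55, L=4 ×100, L=6 ×50, L=8 ×5
  A^-4: L=1 ×6, L=3 ×54, L=5 ×50, L=7 ×10
  A^-6: L=2 ×9, L=4 ×26, L=6 ×10
  A^-8: L=3 ×5, L=5 ×5
  A^-10: L=4 ×1
Each group contributes A^e * Σ count * d^(L-1):
Powers of d = -A^2 - A^-2: d^2 = A^4 + 2 + A^-4; d^3 = -A^6 - 3*A^2 - 3*A^-2 - A^-6; d^4 = A^8 + 4*A^4 + 6 + 4*A^-4 + A^-8; d^5 = -A^10 - 5*A^6 - 10*A^2 - 10*A^-2 - 5*A^-6 - A^-10; d^6 = A^12 + 6*A^8 + 15*A^4 + 20 + 15*A^-4 + 6*A^-8 + A^-12; d^7 = -A^14 - 7*A^10 - 21*A^6 - 35*A^2 - 35*A^-2 - 21*A^-6 - 7*A^-10 - A^-14; d^8 = A^16 + 8*A^12 + 28*A^8 + 56*A^4 + 70 + 56*A^-4 + 28*A^-8 + 8*A^-12 + A^-16.
  A^10 * (d^5) = -A^20 - 5*A^16 - 10*A^12 - 10*A^8 - 5*A^4 - 1
  A^8 * (10*d^4) = 10*A^16 + 40*A^12 + 60*A^8 + 40*A^4 + 10
  A^6 * (35*d^3 + 10*d^5) = -10*A^16 - 85*A^12 - 205*A^8 - 205*A^4 - 85 - 10*A^-4
  A^4 * (60*d^2 + 50*d^4 + 10*d^6) = 10*A^16 + 110*A^12 + 410*A^8 + 620*A^4 + 410 + 110*A^-4 + 10*A^-8
  A^2 * (55*d + 100*d^3 + 50*d^5 + 5*d^7) = -5*A^16 - 85*A^12 - 455*A^8 - 1030*A^4 - 1030 - 455*A^-4 - 85*A^-8 - 5*A^-12
  A^0 * (25 + 101*d^2 + 100*d^4 + 25*d^6 + d^8) = A^16 + 33*A^12 + 278*A^8 + 932*A^4 + 1397 + 932*A^-4 + 278*A^-8 + 33*A^-12 + A^-16
  A^-2 * (55*d + 100*d^3 + 50*d^5 + 5*d^7) = -5*A^12 - 85*A^8 - 455*A^4 - 1030 - 1030*A^-4 - 455*A^-8 - 85*A^-12 - 5*A^-16
  A^-4 * (6 + 54*d^2 + 50*d^4 + 10*d^6) = 10*A^8 + 110*A^4 + 404 + 614*A^-4 + 404*A^-8 + 110*A^-12 + 10*A^-16
  A^-6 * (9*d + 26*d^3 + 10*d^5) = -10*A^4 - 76 - 187*A^-4 - 187*A^-8 - 76*A^-12 - 10*A^-16
  A^-8 * (5*d^2 + 5*d^4) = 5 + 25*A^-4 + 40*A^-8 + 25*A^-12 + 5*A^-16
  A^-10 * (d^3) = -A^-4 - 3*A^-8 - 3*A^-12 - A^-16
Summing the groups: <K> = -A^20 + A^16 - 2*A^12 + 3*A^8 - 3*A^4 + 4 - 2*A^-4 + 2*A^-8 - A^-12
Normalise by the writhe: (-A^3)^(-w) = (-A^3)^(4) = A^12, so f(A) = A^12 * <K> = -A^32 + A^28 - 2*A^24 + 3*A^20 - 3*A^16 + 4*A^12 - 2*A^8 + 2*A^4 - 1.
Substitute A = t^(-1/4), i.e. A^e → t^(-e/4): V(t) = -1 + 2*t^-1 - 2*t^-2 + 4*t^-3 - 3*t^-4 + 3*t^-5 - 2*t^-6 + t^-7 - t^-8

Answer: -1 + 2*t^-1 - 2*t^-2 + 4*t^-3 - 3*t^-4 + 3*t^-5 - 2*t^-6 + t^-7 - t^-8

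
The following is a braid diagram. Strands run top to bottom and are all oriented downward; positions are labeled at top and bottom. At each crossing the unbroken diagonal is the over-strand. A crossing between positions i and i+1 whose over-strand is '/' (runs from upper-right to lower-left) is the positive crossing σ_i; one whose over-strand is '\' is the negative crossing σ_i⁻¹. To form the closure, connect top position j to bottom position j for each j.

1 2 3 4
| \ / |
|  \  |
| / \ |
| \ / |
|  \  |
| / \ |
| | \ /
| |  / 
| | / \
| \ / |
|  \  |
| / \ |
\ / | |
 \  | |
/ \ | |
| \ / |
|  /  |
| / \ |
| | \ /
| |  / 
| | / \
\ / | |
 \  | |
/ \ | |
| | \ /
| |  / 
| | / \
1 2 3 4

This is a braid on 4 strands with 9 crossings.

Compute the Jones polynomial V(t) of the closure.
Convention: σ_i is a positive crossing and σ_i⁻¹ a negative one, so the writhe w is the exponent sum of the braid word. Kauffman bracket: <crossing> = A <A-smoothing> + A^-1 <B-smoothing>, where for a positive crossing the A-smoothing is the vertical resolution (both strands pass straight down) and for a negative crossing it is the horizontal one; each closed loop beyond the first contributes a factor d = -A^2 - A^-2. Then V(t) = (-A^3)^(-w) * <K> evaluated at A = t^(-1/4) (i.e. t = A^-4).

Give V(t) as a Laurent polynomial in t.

-t^3 + 2*t^2 - 3*t + 5 - 4*t^-1 + 4*t^-2 - 3*t^-3 + 2*t^-4 - t^-5

Derivation:
Reading the diagram top to bottom ('/'-over between positions i,i+1 = s_i, '\'-over = s_i^-1): braid word = s2^-1 s2^-1 s3 s2^-1 s1^-1 s2 s3 s1^-1 s3.
Braid: s2^-1 s2^-1 s3 s2^-1 s1^-1 s2 s3 s1^-1 s3 on 4 strands, 9 crossings.
Writhe w = (#positive) - (#negative) = 4 - 5 = -1.
Computing the Kauffman bracket via state sum. There are 2^9 = 512 states.
Each crossing splits two ways (0=vertical, 1=horizontal). The state's weight is A^(#A-smoothings - #B-smoothings) * d^(loops - 1).
Tabulate the states by total A-exponent and number of loops L (A-exp: L × count):
  A^9: L=5 ×1
  A^7: L=4 ×9
  A^5: L=3 ×32, L=5 ×4
  A^3: L=2 ×55, L=4 ×28, L=6 ×1
  A^1: L=1 ×39, L=3 ×77, L=5 ×10
  A^-1: L=2 ×87, L=4 ×38, L=6 ×1
  A^-3: L=1 ×14, L=3 ×64, L=5 ×6
  A^-5: L=2 ×17, L=4 ×19
  A^-7: L=3 ×7, L=5 ×2
  A^-9: L=4 ×1
Each group contributes A^e * Σ count * d^(L-1):
Powers of d = -A^2 - A^-2: d^2 = A^4 + 2 + A^-4; d^3 = -A^6 - 3*A^2 - 3*A^-2 - A^-6; d^4 = A^8 + 4*A^4 + 6 + 4*A^-4 + A^-8; d^5 = -A^10 - 5*A^6 - 10*A^2 - 10*A^-2 - 5*A^-6 - A^-10.
  A^9 * (d^4) = A^17 + 4*A^13 + 6*A^9 + 4*A^5 + A
  A^7 * (9*d^3) = -9*A^13 - 27*A^9 - 27*A^5 - 9*A
  A^5 * (32*d^2 + 4*d^4) = 4*A^13 + 48*A^9 + 88*A^5 + 48*A + 4*A^-3
  A^3 * (55*d + 28*d^3 + d^5) = -A^13 - 33*A^9 - 149*A^5 - 149*A - 33*A^-3 - A^-7
  A^1 * (39 + 77*d^2 + 10*d^4) = 10*A^9 + 117*A^5 + 253*A + 117*A^-3 + 10*A^-7
  A^-1 * (87*d + 38*d^3 + d^5) = -A^9 - 43*A^5 - 211*A - 211*A^-3 - 43*A^-7 - A^-11
  A^-3 * (14 + 64*d^2 + 6*d^4) = 6*A^5 + 88*A + 178*A^-3 + 88*A^-7 + 6*A^-11
  A^-5 * (17*d + 19*d^3) = -19*A - 74*A^-3 - 74*A^-7 - 19*A^-11
  A^-7 * (7*d^2 + 2*d^4) = 2*A + 15*A^-3 + 26*A^-7 + 15*A^-11 + 2*A^-15
  A^-9 * (d^3) = -A^-3 - 3*A^-7 - 3*A^-11 - A^-15
Summing the groups: <K> = A^17 - 2*A^13 + 3*A^9 - 4*A^5 + 4*A - 5*A^-3 + 3*A^-7 - 2*A^-11 + A^-15
Normalise by the writhe: (-A^3)^(-w) = (-A^3)^(1) = -A^3, so f(A) = -A^3 * <K> = -A^20 + 2*A^16 - 3*A^12 + 4*A^8 - 4*A^4 + 5 - 3*A^-4 + 2*A^-8 - A^-12.
Substitute A = t^(-1/4), i.e. A^e → t^(-e/4): V(t) = -t^3 + 2*t^2 - 3*t + 5 - 4*t^-1 + 4*t^-2 - 3*t^-3 + 2*t^-4 - t^-5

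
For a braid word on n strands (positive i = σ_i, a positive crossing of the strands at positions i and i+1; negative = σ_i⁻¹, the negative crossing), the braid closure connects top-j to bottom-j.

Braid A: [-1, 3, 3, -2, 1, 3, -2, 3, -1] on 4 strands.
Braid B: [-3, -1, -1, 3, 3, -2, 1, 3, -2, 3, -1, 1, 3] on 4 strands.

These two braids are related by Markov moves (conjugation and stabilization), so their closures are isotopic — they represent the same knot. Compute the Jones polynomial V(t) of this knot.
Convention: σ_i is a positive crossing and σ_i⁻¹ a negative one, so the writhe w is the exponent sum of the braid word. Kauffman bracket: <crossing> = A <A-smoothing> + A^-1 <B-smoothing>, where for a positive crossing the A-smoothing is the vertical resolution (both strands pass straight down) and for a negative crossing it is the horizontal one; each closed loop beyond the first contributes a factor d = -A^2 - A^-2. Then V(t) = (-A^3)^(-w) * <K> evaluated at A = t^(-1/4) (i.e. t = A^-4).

t^5 - 2*t^4 + 3*t^3 - 3*t^2 + 3*t - 3 + 2*t^-1 - t^-2 + t^-3

Derivation:
Markov-equivalent braids have isotopic closures, hence identical knot invariants. Strip the Markov moves from each word to reach a common short braid β, then compute V(t) once on β.
Braid A: s1^-1 s3 s3 s2^-1 s1 s3 s2^-1 s3 s1^-1 on 4 strands has no conjugating prefix/suffix or stabilization to strip; take β = s1^-1 s3 s3 s2^-1 s1 s3 s2^-1 s3 s1^-1.
Braid B: s3^-1 s1^-1 s1^-1 s3 s3 s2^-1 s1 s3 s2^-1 s3 s1^-1 s1 s3 on 4 strands reduces by inverse Markov moves (closure unchanged at each step):
  Deconjugate: the word is γ·β·γ⁻¹ with γ = s3^-1 s1^-1 (prefix) and γ⁻¹ = s1 s3 (suffix); strip both.
Reduced to β = s1^-1 s3 s3 s2^-1 s1 s3 s2^-1 s3 s1^-1 on 4 strands, 9 crossings.
Both give the same β = s1^-1 s3 s3 s2^-1 s1 s3 s2^-1 s3 s1^-1 on 4 strands, so one state sum suffices:
Braid: s1^-1 s3 s3 s2^-1 s1 s3 s2^-1 s3 s1^-1 on 4 strands, 9 crossings.
Writhe w = (#positive) - (#negative) = 5 - 4 = 1.
Enumerate smoothing states for the bracket polynomial. There are 2^9 = 512 states.
Each crossing splits two ways (0=vertical, 1=horizontal). The state's weight is A^(#A-smoothings - #B-smoothings) * d^(loops - 1).
Tabulate the states by total A-exponent and number of loops L (A-exp: L × count):
  A^9: L=4 ×1
  A^7: L=3 ×9
  A^5: L=2 ×29, L=4 ×7
  A^3: L=1 ×30, L=3 ×52, L=5 ×2
  A^1: L=2 ×83, L=4 ×43
  A^-1: L=1 ×11, L=3 ×93, L=5 ×22
  A^-3: L=2 ×19, L=4 ×58, L=6 ×7
  A^-5: L=3 ×15, L=5 ×20, L=7 ×1
  A^-7: L=4 ×6, L=6 ×3
  A^-9: L=5 ×1
Each group contributes A^e * Σ count * d^(L-1):
Powers of d = -A^2 - A^-2: d^2 = A^4 + 2 + A^-4; d^3 = -A^6 - 3*A^2 - 3*A^-2 - A^-6; d^4 = A^8 + 4*A^4 + 6 + 4*A^-4 + A^-8; d^5 = -A^10 - 5*A^6 - 10*A^2 - 10*A^-2 - 5*A^-6 - A^-10; d^6 = A^12 + 6*A^8 + 15*A^4 + 20 + 15*A^-4 + 6*A^-8 + A^-12.
  A^9 * (d^3) = -A^15 - 3*A^11 - 3*A^7 - A^3
  A^7 * (9*d^2) = 9*A^11 + 18*A^7 + 9*A^3
  A^5 * (29*d + 7*d^3) = -7*A^11 - 50*A^7 - 50*A^3 - 7*A^-1
  A^3 * (30 + 52*d^2 + 2*d^4) = 2*A^11 + 60*A^7 + 146*A^3 + 60*A^-1 + 2*A^-5
  A^1 * (83*d + 43*d^3) = -43*A^7 - 212*A^3 - 212*A^-1 - 43*A^-5
  A^-1 * (11 + 93*d^2 + 22*d^4) = 22*A^7 + 181*A^3 + 329*A^-1 + 181*A^-5 + 22*A^-9
  A^-3 * (19*d + 58*d^3 + 7*d^5) = -7*A^7 - 93*A^3 - 263*A^-1 - 263*A^-5 - 93*A^-9 - 7*A^-13
  A^-5 * (15*d^2 + 20*d^4 + d^6) = A^7 + 26*A^3 + 110*A^-1 + 170*A^-5 + 110*A^-9 + 26*A^-13 + A^-17
  A^-7 * (6*d^3 + 3*d^5) = -3*A^3 - 21*A^-1 - 48*A^-5 - 48*A^-9 - 21*A^-13 - 3*A^-17
  A^-9 * (d^4) = A^-1 + 4*A^-5 + 6*A^-9 + 4*A^-13 + A^-17
Summing the groups: <K> = -A^15 + A^11 - 2*A^7 + 3*A^3 - 3*A^-1 + 3*A^-5 - 3*A^-9 + 2*A^-13 - A^-17
Normalise by the writhe: (-A^3)^(-w) = (-A^3)^(-1) = -A^-3, so f(A) = -A^-3 * <K> = A^12 - A^8 + 2*A^4 - 3 + 3*A^-4 - 3*A^-8 + 3*A^-12 - 2*A^-16 + A^-20.
Substitute A = t^(-1/4), i.e. A^e → t^(-e/4): V(t) = t^5 - 2*t^4 + 3*t^3 - 3*t^2 + 3*t - 3 + 2*t^-1 - t^-2 + t^-3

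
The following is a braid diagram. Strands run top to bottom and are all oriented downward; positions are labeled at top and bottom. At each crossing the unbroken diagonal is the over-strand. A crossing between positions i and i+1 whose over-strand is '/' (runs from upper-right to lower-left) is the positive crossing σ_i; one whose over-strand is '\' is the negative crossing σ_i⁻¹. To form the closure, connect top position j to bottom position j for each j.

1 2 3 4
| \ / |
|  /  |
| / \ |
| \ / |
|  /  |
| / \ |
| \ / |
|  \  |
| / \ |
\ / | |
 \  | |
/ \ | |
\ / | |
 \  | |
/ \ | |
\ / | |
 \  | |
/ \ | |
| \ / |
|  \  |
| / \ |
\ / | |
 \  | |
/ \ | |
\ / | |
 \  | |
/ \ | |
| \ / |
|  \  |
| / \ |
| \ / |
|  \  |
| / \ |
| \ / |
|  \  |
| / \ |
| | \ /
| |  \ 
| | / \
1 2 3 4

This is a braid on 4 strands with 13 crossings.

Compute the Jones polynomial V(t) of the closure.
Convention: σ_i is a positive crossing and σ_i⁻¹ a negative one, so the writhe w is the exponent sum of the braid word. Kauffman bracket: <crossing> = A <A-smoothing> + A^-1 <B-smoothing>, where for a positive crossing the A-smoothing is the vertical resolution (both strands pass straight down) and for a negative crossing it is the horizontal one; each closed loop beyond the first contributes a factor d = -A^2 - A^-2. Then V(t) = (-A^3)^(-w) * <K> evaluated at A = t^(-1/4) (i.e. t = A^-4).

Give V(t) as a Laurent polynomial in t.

t^-3 + t^-5 - t^-8

Derivation:
Reading the diagram top to bottom ('/'-over between positions i,i+1 = s_i, '\'-over = s_i^-1): braid word = s2 s2 s2^-1 s1^-1 s1^-1 s1^-1 s2^-1 s1^-1 s1^-1 s2^-1 s2^-1 s2^-1 s3^-1.
The presented braid s2 s2 s2^-1 s1^-1 s1^-1 s1^-1 s2^-1 s1^-1 s1^-1 s2^-1 s2^-1 s2^-1 s3^-1 on 4 strands reduces by inverse Markov moves (closure unchanged at each step):
  Destabilize: the word has the form β·s3^-1 where s3^-1 occurs only as the final letter (β ∈ B_3); drop it and the last strand → 3 strands.
  Deconjugate: the word is γ·β·γ⁻¹ with γ = s2 (prefix) and γ⁻¹ = s2^-1 (suffix); strip both.
  Deconjugate: the word is γ·β·γ⁻¹ with γ = s2 (prefix) and γ⁻¹ = s2^-1 (suffix); strip both.
Reduced to β = s2^-1 s1^-1 s1^-1 s1^-1 s2^-1 s1^-1 s1^-1 s2^-1 on 3 strands, 8 crossings.
Compute on β:
Braid: s2^-1 s1^-1 s1^-1 s1^-1 s2^-1 s1^-1 s1^-1 s2^-1 on 3 strands, 8 crossings.
Writhe w = (#positive) - (#negative) = 0 - 8 = -8.
State-sum expansion of <K>. There are 2^8 = 256 states.
For each crossing: s=0 is the vertical smoothing, s=1 horizontal. Crossing k contributes A^(sign_k * (1 - 2*s_k)); loop factor d = -A^2 - A^-2.
Tabulate the states by total A-exponent and number of loops L (A-exp: L × count):
  A^8: L=5 ×1
  A^6: L=4 ×7, L=6 ×1
  A^4: L=3 ×19, L=5 ×9
  A^2: L=2 ×24, L=4 ×31, L=6 ×1
  A^0: L=1 ×12, L=3 ×53, L=5 ×5
  A^-2: L=2 ×45, L=4 ×11
  A^-4: L=1 ×15, L=3 ×13
  A^-6: L=2 ×8
  A^-8: L=3 ×1
Each group contributes A^e * Σ count * d^(L-1):
Powers of d = -A^2 - A^-2: d^2 = A^4 + 2 + A^-4; d^3 = -A^6 - 3*A^2 - 3*A^-2 - A^-6; d^4 = A^8 + 4*A^4 + 6 + 4*A^-4 + A^-8; d^5 = -A^10 - 5*A^6 - 10*A^2 - 10*A^-2 - 5*A^-6 - A^-10.
  A^8 * (d^4) = A^16 + 4*A^12 + 6*A^8 + 4*A^4 + 1
  A^6 * (7*d^3 + d^5) = -A^16 - 12*A^12 - 31*A^8 - 31*A^4 - 12 - A^-4
  A^4 * (19*d^2 + 9*d^4) = 9*A^12 + 55*A^8 + 92*A^4 + 55 + 9*A^-4
  A^2 * (24*d + 31*d^3 + d^5) = -A^12 - 36*A^8 - 127*A^4 - 127 - 36*A^-4 - A^-8
  A^0 * (12 + 53*d^2 + 5*d^4) = 5*A^8 + 73*A^4 + 148 + 73*A^-4 + 5*A^-8
  A^-2 * (45*d + 11*d^3) = -11*A^4 - 78 - 78*A^-4 - 11*A^-8
  A^-4 * (15 + 13*d^2) = 13 + 41*A^-4 + 13*A^-8
  A^-6 * (8*d) = -8*A^-4 - 8*A^-8
  A^-8 * (d^2) = A^-4 + 2*A^-8 + A^-12
Summing the groups: <K> = -A^8 + A^-4 + A^-12
Normalise by the writhe: (-A^3)^(-w) = (-A^3)^(8) = A^24, so f(A) = A^24 * <K> = -A^32 + A^20 + A^12.
Substitute A = t^(-1/4), i.e. A^e → t^(-e/4): V(t) = t^-3 + t^-5 - t^-8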